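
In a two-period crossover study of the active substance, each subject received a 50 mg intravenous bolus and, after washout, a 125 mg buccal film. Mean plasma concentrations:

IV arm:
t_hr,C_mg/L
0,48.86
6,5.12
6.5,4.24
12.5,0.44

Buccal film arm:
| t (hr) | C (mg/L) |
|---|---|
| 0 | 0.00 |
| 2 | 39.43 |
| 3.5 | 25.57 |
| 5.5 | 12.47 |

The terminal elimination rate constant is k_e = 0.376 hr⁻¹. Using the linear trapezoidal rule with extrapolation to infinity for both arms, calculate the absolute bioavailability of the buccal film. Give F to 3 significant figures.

Trapezoidal AUC_0→12.5 (IV):
  [0→6]: (48.86+5.12)/2 × 6 = 161.94
  [6→6.5]: (5.12+4.24)/2 × 0.5 = 2.34
  [6.5→12.5]: (4.24+0.44)/2 × 6 = 14.04
  Sum = 178.32 mg/L·hr
IV tail: 0.44/0.376 = 1.170; AUC_iv,0→∞ = 178.32 + 1.170 = 179.49 mg/L·hr
Trapezoidal AUC_0→5.5 (buccal film):
  [0→2]: (0.00+39.43)/2 × 2 = 39.43
  [2→3.5]: (39.43+25.57)/2 × 1.5 = 48.75
  [3.5→5.5]: (25.57+12.47)/2 × 2 = 38.04
  Sum = 126.22 mg/L·hr
buccal film tail: 12.47/0.376 = 33.165; AUC_ev,0→∞ = 126.22 + 33.165 = 159.385 mg/L·hr
F = (AUC_ev/D_ev)/(AUC_iv/D_iv) = (159.385/125)/(179.49/50) = 1.27508/3.5898 = 0.3552

F = 0.355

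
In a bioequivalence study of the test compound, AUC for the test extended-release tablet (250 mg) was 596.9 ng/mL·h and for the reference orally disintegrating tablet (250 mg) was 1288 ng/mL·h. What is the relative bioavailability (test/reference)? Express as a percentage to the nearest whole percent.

F_rel = (AUC_test/D_test) / (AUC_ref/D_ref)
      = (596.9/250) / (1288/250)
      = 2.3876 / 5.152 = 0.4634 = 46.34%

F_rel = 46%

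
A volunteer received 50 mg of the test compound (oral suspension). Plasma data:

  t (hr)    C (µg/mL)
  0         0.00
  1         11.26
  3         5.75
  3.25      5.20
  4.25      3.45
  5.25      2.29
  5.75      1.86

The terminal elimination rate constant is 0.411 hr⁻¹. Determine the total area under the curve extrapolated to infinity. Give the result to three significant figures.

Trapezoidal AUC_0→5.75:
  [0→1]: (0.00+11.26)/2 × 1 = 5.63
  [1→3]: (11.26+5.75)/2 × 2 = 17.01
  [3→3.25]: (5.75+5.20)/2 × 0.25 = 1.36875
  [3.25→4.25]: (5.20+3.45)/2 × 1 = 4.325
  [4.25→5.25]: (3.45+2.29)/2 × 1 = 2.87
  [5.25→5.75]: (2.29+1.86)/2 × 0.5 = 1.0375
  Sum = 32.24125 µg/mL·hr
Extrapolated tail: C_last / k_e = 1.86 / 0.411 = 4.526
AUC_0→∞ = 32.24125 + 4.526 = 36.76725 µg/mL·hr

AUC = 36.8 µg/mL·hr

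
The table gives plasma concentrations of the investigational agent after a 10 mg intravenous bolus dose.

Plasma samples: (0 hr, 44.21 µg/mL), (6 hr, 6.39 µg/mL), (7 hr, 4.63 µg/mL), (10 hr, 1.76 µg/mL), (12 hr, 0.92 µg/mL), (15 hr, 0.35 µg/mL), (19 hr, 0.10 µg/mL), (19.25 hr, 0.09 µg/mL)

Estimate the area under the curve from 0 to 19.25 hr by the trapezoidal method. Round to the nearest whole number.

Trapezoidal AUC_0→19.25:
  [0→6]: (44.21+6.39)/2 × 6 = 151.8
  [6→7]: (6.39+4.63)/2 × 1 = 5.51
  [7→10]: (4.63+1.76)/2 × 3 = 9.585
  [10→12]: (1.76+0.92)/2 × 2 = 2.68
  [12→15]: (0.92+0.35)/2 × 3 = 1.905
  [15→19]: (0.35+0.10)/2 × 4 = 0.9
  [19→19.25]: (0.10+0.09)/2 × 0.25 = 0.02375
  Sum = 172.40375 µg/mL·hr

AUC = 172 µg/mL·hr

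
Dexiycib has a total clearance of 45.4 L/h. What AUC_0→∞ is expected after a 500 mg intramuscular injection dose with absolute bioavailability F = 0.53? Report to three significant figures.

AUC_0→∞ = F × Dose / CL
        = 0.53 × 500 / 45.4 = 5.837 mg/L·h

AUC = 5.84 mg/L·h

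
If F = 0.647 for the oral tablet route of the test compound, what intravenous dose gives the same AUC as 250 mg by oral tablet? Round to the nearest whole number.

D_iv = 162 mg

Systemic exposure from an extravascular dose = F × D_ev, so the equivalent IV dose is F × D_ev.
D_iv = F × D_ev = 0.647 × 250 = 161.75 mg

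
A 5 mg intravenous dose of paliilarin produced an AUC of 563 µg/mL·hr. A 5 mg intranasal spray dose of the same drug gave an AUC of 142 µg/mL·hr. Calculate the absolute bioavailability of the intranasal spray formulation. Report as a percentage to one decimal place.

F = (AUC_ev / D_ev) / (AUC_iv / D_iv)
  = (142/5) / (563/5)
  = 28.4 / 112.6 = 0.2522
  = 25.22%

F = 25.2%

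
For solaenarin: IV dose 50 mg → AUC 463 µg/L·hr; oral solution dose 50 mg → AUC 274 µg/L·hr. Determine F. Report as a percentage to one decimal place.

F = (AUC_ev / D_ev) / (AUC_iv / D_iv)
  = (274/50) / (463/50)
  = 5.48 / 9.26 = 0.5918
  = 59.18%

F = 59.2%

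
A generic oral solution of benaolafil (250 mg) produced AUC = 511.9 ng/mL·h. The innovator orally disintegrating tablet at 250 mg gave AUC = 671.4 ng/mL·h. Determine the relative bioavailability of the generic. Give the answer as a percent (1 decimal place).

F_rel = (AUC_test/D_test) / (AUC_ref/D_ref)
      = (511.9/250) / (671.4/250)
      = 2.0476 / 2.6856 = 0.7624 = 76.24%

F_rel = 76.2%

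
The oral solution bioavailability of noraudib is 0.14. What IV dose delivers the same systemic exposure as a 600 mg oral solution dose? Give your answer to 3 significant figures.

Systemic exposure from an extravascular dose = F × D_ev, so the equivalent IV dose is F × D_ev.
D_iv = F × D_ev = 0.14 × 600 = 84 mg

D_iv = 84.0 mg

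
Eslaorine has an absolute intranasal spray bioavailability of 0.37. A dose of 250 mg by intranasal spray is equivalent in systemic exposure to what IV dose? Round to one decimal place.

D_iv = 92.5 mg

Systemic exposure from an extravascular dose = F × D_ev, so the equivalent IV dose is F × D_ev.
D_iv = F × D_ev = 0.37 × 250 = 92.5 mg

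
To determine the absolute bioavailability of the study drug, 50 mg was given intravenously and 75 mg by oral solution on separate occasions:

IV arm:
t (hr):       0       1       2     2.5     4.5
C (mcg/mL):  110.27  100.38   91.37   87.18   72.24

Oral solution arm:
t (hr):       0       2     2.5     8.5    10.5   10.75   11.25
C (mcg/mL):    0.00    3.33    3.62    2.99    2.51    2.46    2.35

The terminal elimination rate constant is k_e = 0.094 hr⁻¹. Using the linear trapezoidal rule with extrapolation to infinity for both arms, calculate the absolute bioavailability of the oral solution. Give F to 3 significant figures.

Trapezoidal AUC_0→4.5 (IV):
  [0→1]: (110.27+100.38)/2 × 1 = 105.325
  [1→2]: (100.38+91.37)/2 × 1 = 95.875
  [2→2.5]: (91.37+87.18)/2 × 0.5 = 44.6375
  [2.5→4.5]: (87.18+72.24)/2 × 2 = 159.42
  Sum = 405.2575 mcg/mL·hr
IV tail: 72.24/0.094 = 768.511; AUC_iv,0→∞ = 405.2575 + 768.511 = 1173.7685 mcg/mL·hr
Trapezoidal AUC_0→11.25 (oral solution):
  [0→2]: (0.00+3.33)/2 × 2 = 3.33
  [2→2.5]: (3.33+3.62)/2 × 0.5 = 1.7375
  [2.5→8.5]: (3.62+2.99)/2 × 6 = 19.83
  [8.5→10.5]: (2.99+2.51)/2 × 2 = 5.5
  [10.5→10.75]: (2.51+2.46)/2 × 0.25 = 0.62125
  [10.75→11.25]: (2.46+2.35)/2 × 0.5 = 1.2025
  Sum = 32.22125 mcg/mL·hr
oral solution tail: 2.35/0.094 = 25.000; AUC_ev,0→∞ = 32.22125 + 25.000 = 57.22125 mcg/mL·hr
F = (AUC_ev/D_ev)/(AUC_iv/D_iv) = (57.22125/75)/(1173.7685/50) = 0.76295/23.47537 = 0.0325

F = 0.0325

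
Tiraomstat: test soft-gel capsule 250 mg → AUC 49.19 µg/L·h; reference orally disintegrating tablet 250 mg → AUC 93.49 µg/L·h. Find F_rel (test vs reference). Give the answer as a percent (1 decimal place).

F_rel = 52.6%

F_rel = (AUC_test/D_test) / (AUC_ref/D_ref)
      = (49.19/250) / (93.49/250)
      = 0.19676 / 0.37396 = 0.5262 = 52.62%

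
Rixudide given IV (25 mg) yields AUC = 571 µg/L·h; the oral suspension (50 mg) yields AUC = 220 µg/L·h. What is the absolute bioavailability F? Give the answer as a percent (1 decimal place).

F = 19.3%

F = (AUC_ev / D_ev) / (AUC_iv / D_iv)
  = (220/50) / (571/25)
  = 4.4 / 22.84 = 0.1926
  = 19.26%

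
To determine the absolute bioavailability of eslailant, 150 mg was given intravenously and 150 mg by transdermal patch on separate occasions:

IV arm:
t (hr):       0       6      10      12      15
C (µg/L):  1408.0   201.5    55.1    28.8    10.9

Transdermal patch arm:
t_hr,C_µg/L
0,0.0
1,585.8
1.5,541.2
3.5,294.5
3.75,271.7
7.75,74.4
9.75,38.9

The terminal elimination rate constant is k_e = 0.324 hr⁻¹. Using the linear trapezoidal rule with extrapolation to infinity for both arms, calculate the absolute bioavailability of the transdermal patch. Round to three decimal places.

F = 0.436

Trapezoidal AUC_0→15 (IV):
  [0→6]: (1408.0+201.5)/2 × 6 = 4828.5
  [6→10]: (201.5+55.1)/2 × 4 = 513.2
  [10→12]: (55.1+28.8)/2 × 2 = 83.9
  [12→15]: (28.8+10.9)/2 × 3 = 59.55
  Sum = 5485.15 µg/L·hr
IV tail: 10.9/0.324 = 33.642; AUC_iv,0→∞ = 5485.15 + 33.642 = 5518.792 µg/L·hr
Trapezoidal AUC_0→9.75 (transdermal patch):
  [0→1]: (0.0+585.8)/2 × 1 = 292.9
  [1→1.5]: (585.8+541.2)/2 × 0.5 = 281.75
  [1.5→3.5]: (541.2+294.5)/2 × 2 = 835.7
  [3.5→3.75]: (294.5+271.7)/2 × 0.25 = 70.775
  [3.75→7.75]: (271.7+74.4)/2 × 4 = 692.2
  [7.75→9.75]: (74.4+38.9)/2 × 2 = 113.3
  Sum = 2286.625 µg/L·hr
transdermal patch tail: 38.9/0.324 = 120.062; AUC_ev,0→∞ = 2286.625 + 120.062 = 2406.687 µg/L·hr
F = (AUC_ev/D_ev)/(AUC_iv/D_iv) = (2406.687/150)/(5518.792/150) = 16.04458/36.7919 = 0.4361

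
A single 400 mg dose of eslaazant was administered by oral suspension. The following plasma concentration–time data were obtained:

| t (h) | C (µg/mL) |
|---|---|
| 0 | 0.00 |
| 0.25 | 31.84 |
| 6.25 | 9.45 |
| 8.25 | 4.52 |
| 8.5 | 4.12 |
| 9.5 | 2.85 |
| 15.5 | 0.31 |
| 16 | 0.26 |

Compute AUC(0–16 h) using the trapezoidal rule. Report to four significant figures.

AUC = 156.0 µg/mL·h

Trapezoidal AUC_0→16:
  [0→0.25]: (0.00+31.84)/2 × 0.25 = 3.98
  [0.25→6.25]: (31.84+9.45)/2 × 6 = 123.87
  [6.25→8.25]: (9.45+4.52)/2 × 2 = 13.97
  [8.25→8.5]: (4.52+4.12)/2 × 0.25 = 1.08
  [8.5→9.5]: (4.12+2.85)/2 × 1 = 3.485
  [9.5→15.5]: (2.85+0.31)/2 × 6 = 9.48
  [15.5→16]: (0.31+0.26)/2 × 0.5 = 0.1425
  Sum = 156.0075 µg/mL·h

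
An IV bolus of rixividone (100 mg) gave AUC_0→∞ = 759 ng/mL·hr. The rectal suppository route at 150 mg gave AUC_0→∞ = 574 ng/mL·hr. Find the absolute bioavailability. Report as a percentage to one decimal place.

F = 50.4%

F = (AUC_ev / D_ev) / (AUC_iv / D_iv)
  = (574/150) / (759/100)
  = 3.82667 / 7.59 = 0.5042
  = 50.42%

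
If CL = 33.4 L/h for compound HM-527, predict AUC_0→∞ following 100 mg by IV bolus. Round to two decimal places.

AUC_0→∞ = Dose_iv / CL
        = 100 / 33.4 = 2.99401 mg/L·h

AUC = 2.99 mg/L·h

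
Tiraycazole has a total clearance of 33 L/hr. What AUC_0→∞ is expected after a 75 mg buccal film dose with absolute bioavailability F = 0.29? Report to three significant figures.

AUC = 0.659 mg/L·hr

AUC_0→∞ = F × Dose / CL
        = 0.29 × 75 / 33 = 0.659091 mg/L·hr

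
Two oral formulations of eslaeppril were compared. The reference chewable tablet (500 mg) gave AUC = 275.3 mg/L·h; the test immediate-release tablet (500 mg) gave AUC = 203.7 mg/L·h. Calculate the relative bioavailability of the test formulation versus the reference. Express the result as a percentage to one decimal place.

F_rel = (AUC_test/D_test) / (AUC_ref/D_ref)
      = (203.7/500) / (275.3/500)
      = 0.4074 / 0.5506 = 0.7399 = 73.99%

F_rel = 74.0%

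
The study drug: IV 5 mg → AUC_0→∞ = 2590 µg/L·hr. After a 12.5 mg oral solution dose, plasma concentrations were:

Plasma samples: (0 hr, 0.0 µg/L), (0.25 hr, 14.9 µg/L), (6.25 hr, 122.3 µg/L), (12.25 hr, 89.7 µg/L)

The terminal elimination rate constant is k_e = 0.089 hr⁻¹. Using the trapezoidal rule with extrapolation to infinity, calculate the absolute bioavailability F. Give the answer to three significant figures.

F = 0.318

Trapezoidal AUC_0→12.25 (oral solution):
  [0→0.25]: (0.0+14.9)/2 × 0.25 = 1.8625
  [0.25→6.25]: (14.9+122.3)/2 × 6 = 411.6
  [6.25→12.25]: (122.3+89.7)/2 × 6 = 636.0
  Sum = 1049.4625 µg/L·hr
Tail: C_last/k_e = 89.7/0.089 = 1007.865
AUC_0→∞ (oral solution) = 1049.4625 + 1007.865 = 2057.3275 µg/L·hr
F = (AUC_ev/D_ev)/(AUC_iv/D_iv) = (2057.3275/12.5)/(2590/5) = 164.5862/518 = 0.3177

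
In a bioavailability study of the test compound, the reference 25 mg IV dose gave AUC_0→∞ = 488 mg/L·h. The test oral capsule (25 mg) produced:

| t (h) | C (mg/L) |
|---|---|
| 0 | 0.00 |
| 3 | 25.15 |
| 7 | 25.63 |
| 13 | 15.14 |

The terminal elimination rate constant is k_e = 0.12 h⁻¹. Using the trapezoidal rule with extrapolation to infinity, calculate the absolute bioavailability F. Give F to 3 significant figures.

Trapezoidal AUC_0→13 (oral capsule):
  [0→3]: (0.00+25.15)/2 × 3 = 37.725
  [3→7]: (25.15+25.63)/2 × 4 = 101.56
  [7→13]: (25.63+15.14)/2 × 6 = 122.31
  Sum = 261.595 mg/L·h
Tail: C_last/k_e = 15.14/0.12 = 126.167
AUC_0→∞ (oral capsule) = 261.595 + 126.167 = 387.762 mg/L·h
F = (AUC_ev/D_ev)/(AUC_iv/D_iv) = (387.762/25)/(488/25) = 15.51048/19.52 = 0.7946

F = 0.795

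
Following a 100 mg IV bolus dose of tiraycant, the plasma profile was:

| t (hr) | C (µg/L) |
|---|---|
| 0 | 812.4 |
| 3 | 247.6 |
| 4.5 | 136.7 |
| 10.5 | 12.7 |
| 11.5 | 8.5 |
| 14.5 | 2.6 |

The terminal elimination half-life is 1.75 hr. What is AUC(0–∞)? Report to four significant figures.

Trapezoidal AUC_0→14.5:
  [0→3]: (812.4+247.6)/2 × 3 = 1590.0
  [3→4.5]: (247.6+136.7)/2 × 1.5 = 288.225
  [4.5→10.5]: (136.7+12.7)/2 × 6 = 448.2
  [10.5→11.5]: (12.7+8.5)/2 × 1 = 10.6
  [11.5→14.5]: (8.5+2.6)/2 × 3 = 16.65
  Sum = 2353.675 µg/L·hr
k_e = ln2 / t½ = 0.693147 / 1.75 = 0.3961 hr^-1
Extrapolated tail: C_last / k_e = 2.6 / 0.3961 = 6.564
AUC_0→∞ = 2353.675 + 6.564 = 2360.239 µg/L·hr

AUC = 2360 µg/L·hr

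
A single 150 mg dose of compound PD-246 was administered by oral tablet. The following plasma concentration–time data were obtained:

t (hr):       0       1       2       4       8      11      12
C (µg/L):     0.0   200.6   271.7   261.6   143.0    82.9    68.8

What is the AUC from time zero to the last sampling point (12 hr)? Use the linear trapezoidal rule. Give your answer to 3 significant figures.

Trapezoidal AUC_0→12:
  [0→1]: (0.0+200.6)/2 × 1 = 100.3
  [1→2]: (200.6+271.7)/2 × 1 = 236.15
  [2→4]: (271.7+261.6)/2 × 2 = 533.3
  [4→8]: (261.6+143.0)/2 × 4 = 809.2
  [8→11]: (143.0+82.9)/2 × 3 = 338.85
  [11→12]: (82.9+68.8)/2 × 1 = 75.85
  Sum = 2093.65 µg/L·hr

AUC = 2090 µg/L·hr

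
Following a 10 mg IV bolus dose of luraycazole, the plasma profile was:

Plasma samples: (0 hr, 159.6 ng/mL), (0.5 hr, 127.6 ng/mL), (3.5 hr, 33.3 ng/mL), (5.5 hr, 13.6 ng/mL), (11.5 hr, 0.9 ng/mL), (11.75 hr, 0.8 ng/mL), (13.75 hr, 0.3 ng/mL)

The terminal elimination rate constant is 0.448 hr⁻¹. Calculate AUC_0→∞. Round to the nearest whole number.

AUC = 406 ng/mL·hr

Trapezoidal AUC_0→13.75:
  [0→0.5]: (159.6+127.6)/2 × 0.5 = 71.8
  [0.5→3.5]: (127.6+33.3)/2 × 3 = 241.35
  [3.5→5.5]: (33.3+13.6)/2 × 2 = 46.9
  [5.5→11.5]: (13.6+0.9)/2 × 6 = 43.5
  [11.5→11.75]: (0.9+0.8)/2 × 0.25 = 0.2125
  [11.75→13.75]: (0.8+0.3)/2 × 2 = 1.1
  Sum = 404.8625 ng/mL·hr
Extrapolated tail: C_last / k_e = 0.3 / 0.448 = 0.670
AUC_0→∞ = 404.8625 + 0.670 = 405.5325 ng/mL·hr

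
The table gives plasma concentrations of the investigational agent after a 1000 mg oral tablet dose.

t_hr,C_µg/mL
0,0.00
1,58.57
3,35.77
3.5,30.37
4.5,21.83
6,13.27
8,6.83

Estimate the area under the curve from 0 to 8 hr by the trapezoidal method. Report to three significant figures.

Trapezoidal AUC_0→8:
  [0→1]: (0.00+58.57)/2 × 1 = 29.285
  [1→3]: (58.57+35.77)/2 × 2 = 94.34
  [3→3.5]: (35.77+30.37)/2 × 0.5 = 16.535
  [3.5→4.5]: (30.37+21.83)/2 × 1 = 26.1
  [4.5→6]: (21.83+13.27)/2 × 1.5 = 26.325
  [6→8]: (13.27+6.83)/2 × 2 = 20.1
  Sum = 212.685 µg/mL·hr

AUC = 213 µg/mL·hr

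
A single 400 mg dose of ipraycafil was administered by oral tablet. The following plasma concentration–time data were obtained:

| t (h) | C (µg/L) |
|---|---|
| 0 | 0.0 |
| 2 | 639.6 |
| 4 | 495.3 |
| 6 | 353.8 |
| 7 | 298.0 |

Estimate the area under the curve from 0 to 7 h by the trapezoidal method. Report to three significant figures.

AUC = 2950 µg/L·h

Trapezoidal AUC_0→7:
  [0→2]: (0.0+639.6)/2 × 2 = 639.6
  [2→4]: (639.6+495.3)/2 × 2 = 1134.9
  [4→6]: (495.3+353.8)/2 × 2 = 849.1
  [6→7]: (353.8+298.0)/2 × 1 = 325.9
  Sum = 2949.5 µg/L·h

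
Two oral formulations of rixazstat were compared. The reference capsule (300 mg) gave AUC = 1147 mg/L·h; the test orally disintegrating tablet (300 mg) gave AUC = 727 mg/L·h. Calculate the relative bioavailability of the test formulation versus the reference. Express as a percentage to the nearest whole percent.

F_rel = 63%

F_rel = (AUC_test/D_test) / (AUC_ref/D_ref)
      = (727/300) / (1147/300)
      = 2.42333 / 3.82333 = 0.6338 = 63.38%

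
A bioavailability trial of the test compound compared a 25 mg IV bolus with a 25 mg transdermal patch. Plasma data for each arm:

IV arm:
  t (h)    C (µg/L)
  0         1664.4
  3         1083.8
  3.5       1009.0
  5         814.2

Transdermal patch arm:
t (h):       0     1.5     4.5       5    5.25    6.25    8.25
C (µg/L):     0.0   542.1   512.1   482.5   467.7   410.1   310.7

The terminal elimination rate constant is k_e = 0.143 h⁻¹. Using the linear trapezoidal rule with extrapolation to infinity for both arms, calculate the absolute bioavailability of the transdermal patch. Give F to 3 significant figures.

F = 0.486

Trapezoidal AUC_0→5 (IV):
  [0→3]: (1664.4+1083.8)/2 × 3 = 4122.3
  [3→3.5]: (1083.8+1009.0)/2 × 0.5 = 523.2
  [3.5→5]: (1009.0+814.2)/2 × 1.5 = 1367.4
  Sum = 6012.9 µg/L·h
IV tail: 814.2/0.143 = 5693.706; AUC_iv,0→∞ = 6012.9 + 5693.706 = 11706.606 µg/L·h
Trapezoidal AUC_0→8.25 (transdermal patch):
  [0→1.5]: (0.0+542.1)/2 × 1.5 = 406.575
  [1.5→4.5]: (542.1+512.1)/2 × 3 = 1581.3
  [4.5→5]: (512.1+482.5)/2 × 0.5 = 248.65
  [5→5.25]: (482.5+467.7)/2 × 0.25 = 118.775
  [5.25→6.25]: (467.7+410.1)/2 × 1 = 438.9
  [6.25→8.25]: (410.1+310.7)/2 × 2 = 720.8
  Sum = 3515.0 µg/L·h
transdermal patch tail: 310.7/0.143 = 2172.727; AUC_ev,0→∞ = 3515.0 + 2172.727 = 5687.727 µg/L·h
F = (AUC_ev/D_ev)/(AUC_iv/D_iv) = (5687.727/25)/(11706.606/25) = 227.50908/468.26424 = 0.4859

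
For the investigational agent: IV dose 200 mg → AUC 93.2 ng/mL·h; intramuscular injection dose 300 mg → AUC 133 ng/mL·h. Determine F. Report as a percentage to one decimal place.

F = 95.1%

F = (AUC_ev / D_ev) / (AUC_iv / D_iv)
  = (133/300) / (93.2/200)
  = 0.443333 / 0.466 = 0.9514
  = 95.14%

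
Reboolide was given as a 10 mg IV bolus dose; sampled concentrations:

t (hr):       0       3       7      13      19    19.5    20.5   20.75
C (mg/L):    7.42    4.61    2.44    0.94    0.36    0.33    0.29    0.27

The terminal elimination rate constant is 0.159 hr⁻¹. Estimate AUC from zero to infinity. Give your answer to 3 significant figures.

AUC = 48.4 mg/L·hr

Trapezoidal AUC_0→20.75:
  [0→3]: (7.42+4.61)/2 × 3 = 18.045
  [3→7]: (4.61+2.44)/2 × 4 = 14.1
  [7→13]: (2.44+0.94)/2 × 6 = 10.14
  [13→19]: (0.94+0.36)/2 × 6 = 3.9
  [19→19.5]: (0.36+0.33)/2 × 0.5 = 0.1725
  [19.5→20.5]: (0.33+0.29)/2 × 1 = 0.31
  [20.5→20.75]: (0.29+0.27)/2 × 0.25 = 0.07
  Sum = 46.7375 mg/L·hr
Extrapolated tail: C_last / k_e = 0.27 / 0.159 = 1.698
AUC_0→∞ = 46.7375 + 1.698 = 48.4355 mg/L·hr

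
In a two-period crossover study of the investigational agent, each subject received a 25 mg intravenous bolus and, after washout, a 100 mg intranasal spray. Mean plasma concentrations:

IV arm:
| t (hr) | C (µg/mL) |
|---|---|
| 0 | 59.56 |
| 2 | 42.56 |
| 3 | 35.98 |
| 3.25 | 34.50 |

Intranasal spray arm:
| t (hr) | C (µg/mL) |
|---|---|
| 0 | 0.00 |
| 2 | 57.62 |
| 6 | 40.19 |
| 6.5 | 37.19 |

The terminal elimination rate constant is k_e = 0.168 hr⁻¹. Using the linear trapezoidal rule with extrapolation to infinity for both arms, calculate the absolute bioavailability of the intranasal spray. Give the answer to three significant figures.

F = 0.347

Trapezoidal AUC_0→3.25 (IV):
  [0→2]: (59.56+42.56)/2 × 2 = 102.12
  [2→3]: (42.56+35.98)/2 × 1 = 39.27
  [3→3.25]: (35.98+34.50)/2 × 0.25 = 8.81
  Sum = 150.2 µg/mL·hr
IV tail: 34.50/0.168 = 205.357; AUC_iv,0→∞ = 150.2 + 205.357 = 355.557 µg/mL·hr
Trapezoidal AUC_0→6.5 (intranasal spray):
  [0→2]: (0.00+57.62)/2 × 2 = 57.62
  [2→6]: (57.62+40.19)/2 × 4 = 195.62
  [6→6.5]: (40.19+37.19)/2 × 0.5 = 19.345
  Sum = 272.585 µg/mL·hr
intranasal spray tail: 37.19/0.168 = 221.369; AUC_ev,0→∞ = 272.585 + 221.369 = 493.954 µg/mL·hr
F = (AUC_ev/D_ev)/(AUC_iv/D_iv) = (493.954/100)/(355.557/25) = 4.93954/14.22228 = 0.3473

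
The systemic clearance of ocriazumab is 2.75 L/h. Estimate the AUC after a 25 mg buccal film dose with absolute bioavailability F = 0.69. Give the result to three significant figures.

AUC = 6.27 mg/L·h

AUC_0→∞ = F × Dose / CL
        = 0.69 × 25 / 2.75 = 6.27273 mg/L·h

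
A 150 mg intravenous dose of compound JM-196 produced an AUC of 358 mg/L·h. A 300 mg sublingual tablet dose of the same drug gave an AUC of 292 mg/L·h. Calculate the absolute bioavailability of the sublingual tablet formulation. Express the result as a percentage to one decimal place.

F = 40.8%

F = (AUC_ev / D_ev) / (AUC_iv / D_iv)
  = (292/300) / (358/150)
  = 0.973333 / 2.38667 = 0.4078
  = 40.78%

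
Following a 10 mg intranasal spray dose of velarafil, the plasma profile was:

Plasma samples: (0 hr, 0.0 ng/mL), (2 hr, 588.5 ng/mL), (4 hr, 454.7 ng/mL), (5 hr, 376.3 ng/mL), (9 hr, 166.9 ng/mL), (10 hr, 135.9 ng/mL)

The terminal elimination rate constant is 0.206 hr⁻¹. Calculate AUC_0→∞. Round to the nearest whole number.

AUC = 3945 ng/mL·hr

Trapezoidal AUC_0→10:
  [0→2]: (0.0+588.5)/2 × 2 = 588.5
  [2→4]: (588.5+454.7)/2 × 2 = 1043.2
  [4→5]: (454.7+376.3)/2 × 1 = 415.5
  [5→9]: (376.3+166.9)/2 × 4 = 1086.4
  [9→10]: (166.9+135.9)/2 × 1 = 151.4
  Sum = 3285.0 ng/mL·hr
Extrapolated tail: C_last / k_e = 135.9 / 0.206 = 659.709
AUC_0→∞ = 3285.0 + 659.709 = 3944.709 ng/mL·hr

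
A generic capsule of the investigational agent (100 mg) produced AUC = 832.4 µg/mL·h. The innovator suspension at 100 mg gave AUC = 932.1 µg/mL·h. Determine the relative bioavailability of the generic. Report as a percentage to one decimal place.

F_rel = 89.3%

F_rel = (AUC_test/D_test) / (AUC_ref/D_ref)
      = (832.4/100) / (932.1/100)
      = 8.324 / 9.321 = 0.8930 = 89.30%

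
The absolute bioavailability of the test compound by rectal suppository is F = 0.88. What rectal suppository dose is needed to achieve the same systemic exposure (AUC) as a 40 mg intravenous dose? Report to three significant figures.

D_rectal = 45.5 mg

For equal systemic exposure: F × D_ev = D_iv
D_ev = D_iv / F = 40 / 0.88 = 45.4545 mg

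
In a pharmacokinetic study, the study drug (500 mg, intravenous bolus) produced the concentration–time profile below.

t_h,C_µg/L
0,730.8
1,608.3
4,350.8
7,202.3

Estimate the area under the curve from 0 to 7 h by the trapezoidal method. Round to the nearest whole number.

Trapezoidal AUC_0→7:
  [0→1]: (730.8+608.3)/2 × 1 = 669.55
  [1→4]: (608.3+350.8)/2 × 3 = 1438.65
  [4→7]: (350.8+202.3)/2 × 3 = 829.65
  Sum = 2937.85 µg/L·h

AUC = 2938 µg/L·h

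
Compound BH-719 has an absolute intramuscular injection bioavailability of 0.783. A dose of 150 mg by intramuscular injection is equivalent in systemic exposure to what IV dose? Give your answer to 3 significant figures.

D_iv = 117 mg

Systemic exposure from an extravascular dose = F × D_ev, so the equivalent IV dose is F × D_ev.
D_iv = F × D_ev = 0.783 × 150 = 117.45 mg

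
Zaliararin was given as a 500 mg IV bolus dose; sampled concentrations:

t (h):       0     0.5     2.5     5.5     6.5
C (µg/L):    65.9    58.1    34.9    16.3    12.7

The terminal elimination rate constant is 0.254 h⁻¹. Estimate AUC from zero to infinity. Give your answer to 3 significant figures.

AUC = 265 µg/L·h

Trapezoidal AUC_0→6.5:
  [0→0.5]: (65.9+58.1)/2 × 0.5 = 31.0
  [0.5→2.5]: (58.1+34.9)/2 × 2 = 93.0
  [2.5→5.5]: (34.9+16.3)/2 × 3 = 76.8
  [5.5→6.5]: (16.3+12.7)/2 × 1 = 14.5
  Sum = 215.3 µg/L·h
Extrapolated tail: C_last / k_e = 12.7 / 0.254 = 50.000
AUC_0→∞ = 215.3 + 50.000 = 265.3 µg/L·h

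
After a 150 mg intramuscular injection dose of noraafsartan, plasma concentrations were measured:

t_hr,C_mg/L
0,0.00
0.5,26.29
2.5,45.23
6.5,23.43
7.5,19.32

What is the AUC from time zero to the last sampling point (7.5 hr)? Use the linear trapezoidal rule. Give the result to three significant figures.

AUC = 237 mg/L·hr

Trapezoidal AUC_0→7.5:
  [0→0.5]: (0.00+26.29)/2 × 0.5 = 6.5725
  [0.5→2.5]: (26.29+45.23)/2 × 2 = 71.52
  [2.5→6.5]: (45.23+23.43)/2 × 4 = 137.32
  [6.5→7.5]: (23.43+19.32)/2 × 1 = 21.375
  Sum = 236.7875 mg/L·hr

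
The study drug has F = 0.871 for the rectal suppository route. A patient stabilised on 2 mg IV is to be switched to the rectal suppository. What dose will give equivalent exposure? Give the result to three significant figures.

For equal systemic exposure: F × D_ev = D_iv
D_ev = D_iv / F = 2 / 0.871 = 2.29621 mg

D_rectal = 2.30 mg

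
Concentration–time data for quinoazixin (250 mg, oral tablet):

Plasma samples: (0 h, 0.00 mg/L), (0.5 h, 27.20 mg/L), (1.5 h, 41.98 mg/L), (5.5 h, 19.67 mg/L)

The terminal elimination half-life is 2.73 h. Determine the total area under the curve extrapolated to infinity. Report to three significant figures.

AUC = 242 mg/L·h

Trapezoidal AUC_0→5.5:
  [0→0.5]: (0.00+27.20)/2 × 0.5 = 6.8
  [0.5→1.5]: (27.20+41.98)/2 × 1 = 34.59
  [1.5→5.5]: (41.98+19.67)/2 × 4 = 123.3
  Sum = 164.69 mg/L·h
k_e = ln2 / t½ = 0.693147 / 2.73 = 0.2539 h^-1
Extrapolated tail: C_last / k_e = 19.67 / 0.2539 = 77.471
AUC_0→∞ = 164.69 + 77.471 = 242.161 mg/L·h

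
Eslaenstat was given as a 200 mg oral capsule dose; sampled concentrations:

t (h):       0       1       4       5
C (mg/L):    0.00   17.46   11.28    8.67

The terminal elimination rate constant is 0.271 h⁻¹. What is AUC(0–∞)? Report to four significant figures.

AUC = 93.81 mg/L·h

Trapezoidal AUC_0→5:
  [0→1]: (0.00+17.46)/2 × 1 = 8.73
  [1→4]: (17.46+11.28)/2 × 3 = 43.11
  [4→5]: (11.28+8.67)/2 × 1 = 9.975
  Sum = 61.815 mg/L·h
Extrapolated tail: C_last / k_e = 8.67 / 0.271 = 31.993
AUC_0→∞ = 61.815 + 31.993 = 93.808 mg/L·h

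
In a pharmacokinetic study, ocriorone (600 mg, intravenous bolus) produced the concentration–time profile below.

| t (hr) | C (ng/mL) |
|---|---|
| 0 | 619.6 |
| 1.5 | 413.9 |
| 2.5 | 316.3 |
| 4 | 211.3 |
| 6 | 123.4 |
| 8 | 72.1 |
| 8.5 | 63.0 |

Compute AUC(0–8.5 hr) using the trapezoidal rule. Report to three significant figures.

AUC = 2100 ng/mL·hr

Trapezoidal AUC_0→8.5:
  [0→1.5]: (619.6+413.9)/2 × 1.5 = 775.125
  [1.5→2.5]: (413.9+316.3)/2 × 1 = 365.1
  [2.5→4]: (316.3+211.3)/2 × 1.5 = 395.7
  [4→6]: (211.3+123.4)/2 × 2 = 334.7
  [6→8]: (123.4+72.1)/2 × 2 = 195.5
  [8→8.5]: (72.1+63.0)/2 × 0.5 = 33.775
  Sum = 2099.9 ng/mL·hr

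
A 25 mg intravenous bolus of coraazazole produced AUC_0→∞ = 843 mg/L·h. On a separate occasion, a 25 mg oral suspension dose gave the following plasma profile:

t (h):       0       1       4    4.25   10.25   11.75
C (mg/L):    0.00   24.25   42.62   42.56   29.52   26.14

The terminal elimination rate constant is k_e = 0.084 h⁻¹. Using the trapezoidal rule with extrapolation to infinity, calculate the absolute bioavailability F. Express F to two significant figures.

F = 0.82

Trapezoidal AUC_0→11.75 (oral suspension):
  [0→1]: (0.00+24.25)/2 × 1 = 12.125
  [1→4]: (24.25+42.62)/2 × 3 = 100.305
  [4→4.25]: (42.62+42.56)/2 × 0.25 = 10.6475
  [4.25→10.25]: (42.56+29.52)/2 × 6 = 216.24
  [10.25→11.75]: (29.52+26.14)/2 × 1.5 = 41.745
  Sum = 381.0625 mg/L·h
Tail: C_last/k_e = 26.14/0.084 = 311.190
AUC_0→∞ (oral suspension) = 381.0625 + 311.190 = 692.2525 mg/L·h
F = (AUC_ev/D_ev)/(AUC_iv/D_iv) = (692.2525/25)/(843/25) = 27.6901/33.72 = 0.8212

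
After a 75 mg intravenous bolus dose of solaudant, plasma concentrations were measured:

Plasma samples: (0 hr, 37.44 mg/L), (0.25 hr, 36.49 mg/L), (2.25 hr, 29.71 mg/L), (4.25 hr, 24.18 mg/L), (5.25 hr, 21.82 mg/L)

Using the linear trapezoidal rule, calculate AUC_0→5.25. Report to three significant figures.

Trapezoidal AUC_0→5.25:
  [0→0.25]: (37.44+36.49)/2 × 0.25 = 9.24125
  [0.25→2.25]: (36.49+29.71)/2 × 2 = 66.2
  [2.25→4.25]: (29.71+24.18)/2 × 2 = 53.89
  [4.25→5.25]: (24.18+21.82)/2 × 1 = 23.0
  Sum = 152.33125 mg/L·hr

AUC = 152 mg/L·hr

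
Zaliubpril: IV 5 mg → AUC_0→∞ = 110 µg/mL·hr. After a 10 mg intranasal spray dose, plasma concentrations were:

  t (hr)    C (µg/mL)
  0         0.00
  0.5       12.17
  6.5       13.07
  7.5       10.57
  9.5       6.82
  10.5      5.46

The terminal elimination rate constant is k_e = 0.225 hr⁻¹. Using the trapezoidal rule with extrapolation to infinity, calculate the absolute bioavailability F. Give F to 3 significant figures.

Trapezoidal AUC_0→10.5 (intranasal spray):
  [0→0.5]: (0.00+12.17)/2 × 0.5 = 3.0425
  [0.5→6.5]: (12.17+13.07)/2 × 6 = 75.72
  [6.5→7.5]: (13.07+10.57)/2 × 1 = 11.82
  [7.5→9.5]: (10.57+6.82)/2 × 2 = 17.39
  [9.5→10.5]: (6.82+5.46)/2 × 1 = 6.14
  Sum = 114.1125 µg/mL·hr
Tail: C_last/k_e = 5.46/0.225 = 24.267
AUC_0→∞ (intranasal spray) = 114.1125 + 24.267 = 138.3795 µg/mL·hr
F = (AUC_ev/D_ev)/(AUC_iv/D_iv) = (138.3795/10)/(110/5) = 13.83795/22 = 0.6290

F = 0.629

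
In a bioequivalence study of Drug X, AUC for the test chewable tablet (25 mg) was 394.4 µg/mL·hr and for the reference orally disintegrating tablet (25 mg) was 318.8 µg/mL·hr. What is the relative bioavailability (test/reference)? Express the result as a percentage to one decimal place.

F_rel = (AUC_test/D_test) / (AUC_ref/D_ref)
      = (394.4/25) / (318.8/25)
      = 15.776 / 12.752 = 1.2371 = 123.71%

F_rel = 123.7%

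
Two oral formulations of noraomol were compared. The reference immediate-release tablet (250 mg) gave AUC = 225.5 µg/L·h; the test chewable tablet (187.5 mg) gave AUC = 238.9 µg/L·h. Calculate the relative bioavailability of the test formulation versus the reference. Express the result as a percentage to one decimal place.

F_rel = (AUC_test/D_test) / (AUC_ref/D_ref)
      = (238.9/187.5) / (225.5/250)
      = 1.27413 / 0.902 = 1.4126 = 141.26%

F_rel = 141.3%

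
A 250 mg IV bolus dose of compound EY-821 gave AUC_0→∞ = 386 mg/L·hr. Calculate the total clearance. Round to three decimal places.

CL = Dose_iv / AUC_0→∞
   = 250 / 386 = 0.647668 L/hr

CL = 0.648 L/hr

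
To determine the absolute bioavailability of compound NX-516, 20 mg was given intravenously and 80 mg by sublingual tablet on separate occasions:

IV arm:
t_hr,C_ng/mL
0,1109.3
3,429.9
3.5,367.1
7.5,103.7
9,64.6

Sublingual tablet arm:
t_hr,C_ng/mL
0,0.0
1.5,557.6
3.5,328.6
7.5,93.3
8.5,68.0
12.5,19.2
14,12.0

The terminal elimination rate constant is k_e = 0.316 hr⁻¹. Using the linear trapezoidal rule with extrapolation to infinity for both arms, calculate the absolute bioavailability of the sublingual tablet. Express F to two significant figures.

F = 0.16

Trapezoidal AUC_0→9 (IV):
  [0→3]: (1109.3+429.9)/2 × 3 = 2308.8
  [3→3.5]: (429.9+367.1)/2 × 0.5 = 199.25
  [3.5→7.5]: (367.1+103.7)/2 × 4 = 941.6
  [7.5→9]: (103.7+64.6)/2 × 1.5 = 126.225
  Sum = 3575.875 ng/mL·hr
IV tail: 64.6/0.316 = 204.430; AUC_iv,0→∞ = 3575.875 + 204.430 = 3780.305 ng/mL·hr
Trapezoidal AUC_0→14 (sublingual tablet):
  [0→1.5]: (0.0+557.6)/2 × 1.5 = 418.2
  [1.5→3.5]: (557.6+328.6)/2 × 2 = 886.2
  [3.5→7.5]: (328.6+93.3)/2 × 4 = 843.8
  [7.5→8.5]: (93.3+68.0)/2 × 1 = 80.65
  [8.5→12.5]: (68.0+19.2)/2 × 4 = 174.4
  [12.5→14]: (19.2+12.0)/2 × 1.5 = 23.4
  Sum = 2426.65 ng/mL·hr
sublingual tablet tail: 12.0/0.316 = 37.975; AUC_ev,0→∞ = 2426.65 + 37.975 = 2464.625 ng/mL·hr
F = (AUC_ev/D_ev)/(AUC_iv/D_iv) = (2464.625/80)/(3780.305/20) = 30.8078/189.01525 = 0.1630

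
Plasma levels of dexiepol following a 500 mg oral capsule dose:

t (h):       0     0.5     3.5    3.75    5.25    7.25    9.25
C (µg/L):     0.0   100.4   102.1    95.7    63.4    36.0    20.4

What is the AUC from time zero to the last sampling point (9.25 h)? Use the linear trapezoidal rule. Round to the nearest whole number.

Trapezoidal AUC_0→9.25:
  [0→0.5]: (0.0+100.4)/2 × 0.5 = 25.1
  [0.5→3.5]: (100.4+102.1)/2 × 3 = 303.75
  [3.5→3.75]: (102.1+95.7)/2 × 0.25 = 24.725
  [3.75→5.25]: (95.7+63.4)/2 × 1.5 = 119.325
  [5.25→7.25]: (63.4+36.0)/2 × 2 = 99.4
  [7.25→9.25]: (36.0+20.4)/2 × 2 = 56.4
  Sum = 628.7 µg/L·h

AUC = 629 µg/L·h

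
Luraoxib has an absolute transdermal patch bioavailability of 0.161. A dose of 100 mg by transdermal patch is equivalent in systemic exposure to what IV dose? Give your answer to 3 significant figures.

Systemic exposure from an extravascular dose = F × D_ev, so the equivalent IV dose is F × D_ev.
D_iv = F × D_ev = 0.161 × 100 = 16.1 mg

D_iv = 16.1 mg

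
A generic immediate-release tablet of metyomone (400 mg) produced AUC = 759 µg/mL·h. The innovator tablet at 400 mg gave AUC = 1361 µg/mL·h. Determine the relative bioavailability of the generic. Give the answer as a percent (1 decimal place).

F_rel = 55.8%

F_rel = (AUC_test/D_test) / (AUC_ref/D_ref)
      = (759/400) / (1361/400)
      = 1.8975 / 3.4025 = 0.5577 = 55.77%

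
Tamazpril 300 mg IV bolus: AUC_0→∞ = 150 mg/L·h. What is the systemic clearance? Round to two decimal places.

CL = 2.00 L/h

CL = Dose_iv / AUC_0→∞
   = 300 / 150 = 2 L/h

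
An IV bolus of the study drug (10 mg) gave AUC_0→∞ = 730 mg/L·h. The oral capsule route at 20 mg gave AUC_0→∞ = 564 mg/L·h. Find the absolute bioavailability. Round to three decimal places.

F = 0.386

F = (AUC_ev / D_ev) / (AUC_iv / D_iv)
  = (564/20) / (730/10)
  = 28.2 / 73 = 0.3863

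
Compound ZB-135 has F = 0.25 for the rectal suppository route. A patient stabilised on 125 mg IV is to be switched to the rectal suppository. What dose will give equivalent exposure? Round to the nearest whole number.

D_rectal = 500 mg

For equal systemic exposure: F × D_ev = D_iv
D_ev = D_iv / F = 125 / 0.25 = 500 mg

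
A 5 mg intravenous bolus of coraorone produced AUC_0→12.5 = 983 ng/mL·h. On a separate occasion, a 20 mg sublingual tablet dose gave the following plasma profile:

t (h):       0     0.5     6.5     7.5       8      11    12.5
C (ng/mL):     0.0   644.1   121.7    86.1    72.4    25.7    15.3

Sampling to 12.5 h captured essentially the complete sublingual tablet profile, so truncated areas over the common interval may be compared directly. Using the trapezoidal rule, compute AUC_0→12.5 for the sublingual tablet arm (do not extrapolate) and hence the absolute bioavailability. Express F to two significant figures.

Trapezoidal AUC_0→12.5 (sublingual tablet):
  [0→0.5]: (0.0+644.1)/2 × 0.5 = 161.025
  [0.5→6.5]: (644.1+121.7)/2 × 6 = 2297.4
  [6.5→7.5]: (121.7+86.1)/2 × 1 = 103.9
  [7.5→8]: (86.1+72.4)/2 × 0.5 = 39.625
  [8→11]: (72.4+25.7)/2 × 3 = 147.15
  [11→12.5]: (25.7+15.3)/2 × 1.5 = 30.75
  Sum = 2779.85 ng/mL·h
F = (AUC_ev/D_ev)/(AUC_iv/D_iv) = (2779.85/20)/(983/5) = 138.9925/196.6 = 0.7070

F = 0.71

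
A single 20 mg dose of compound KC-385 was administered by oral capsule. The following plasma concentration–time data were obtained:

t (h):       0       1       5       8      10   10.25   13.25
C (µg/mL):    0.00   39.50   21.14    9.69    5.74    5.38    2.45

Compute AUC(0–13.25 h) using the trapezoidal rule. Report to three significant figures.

Trapezoidal AUC_0→13.25:
  [0→1]: (0.00+39.50)/2 × 1 = 19.75
  [1→5]: (39.50+21.14)/2 × 4 = 121.28
  [5→8]: (21.14+9.69)/2 × 3 = 46.245
  [8→10]: (9.69+5.74)/2 × 2 = 15.43
  [10→10.25]: (5.74+5.38)/2 × 0.25 = 1.39
  [10.25→13.25]: (5.38+2.45)/2 × 3 = 11.745
  Sum = 215.84 µg/mL·h

AUC = 216 µg/mL·h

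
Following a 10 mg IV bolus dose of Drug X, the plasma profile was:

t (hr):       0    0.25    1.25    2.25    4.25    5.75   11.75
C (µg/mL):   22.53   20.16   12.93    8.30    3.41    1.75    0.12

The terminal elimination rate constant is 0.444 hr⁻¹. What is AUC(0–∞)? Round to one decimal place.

Trapezoidal AUC_0→11.75:
  [0→0.25]: (22.53+20.16)/2 × 0.25 = 5.33625
  [0.25→1.25]: (20.16+12.93)/2 × 1 = 16.545
  [1.25→2.25]: (12.93+8.30)/2 × 1 = 10.615
  [2.25→4.25]: (8.30+3.41)/2 × 2 = 11.71
  [4.25→5.75]: (3.41+1.75)/2 × 1.5 = 3.87
  [5.75→11.75]: (1.75+0.12)/2 × 6 = 5.61
  Sum = 53.68625 µg/mL·hr
Extrapolated tail: C_last / k_e = 0.12 / 0.444 = 0.270
AUC_0→∞ = 53.68625 + 0.270 = 53.95625 µg/mL·hr

AUC = 54.0 µg/mL·hr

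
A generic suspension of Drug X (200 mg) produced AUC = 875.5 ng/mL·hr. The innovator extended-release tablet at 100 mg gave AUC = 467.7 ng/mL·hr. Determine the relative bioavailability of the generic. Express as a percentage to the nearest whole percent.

F_rel = (AUC_test/D_test) / (AUC_ref/D_ref)
      = (875.5/200) / (467.7/100)
      = 4.3775 / 4.677 = 0.9360 = 93.60%

F_rel = 94%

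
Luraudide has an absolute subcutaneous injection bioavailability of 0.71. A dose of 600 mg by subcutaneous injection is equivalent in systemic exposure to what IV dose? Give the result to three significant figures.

Systemic exposure from an extravascular dose = F × D_ev, so the equivalent IV dose is F × D_ev.
D_iv = F × D_ev = 0.71 × 600 = 426 mg

D_iv = 426 mg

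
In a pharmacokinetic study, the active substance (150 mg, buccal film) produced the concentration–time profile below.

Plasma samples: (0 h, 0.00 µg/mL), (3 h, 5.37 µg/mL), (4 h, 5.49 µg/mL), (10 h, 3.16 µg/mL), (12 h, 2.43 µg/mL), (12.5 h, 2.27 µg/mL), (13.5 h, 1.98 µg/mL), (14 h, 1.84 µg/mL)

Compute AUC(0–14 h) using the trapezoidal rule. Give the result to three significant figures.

AUC = 49.3 µg/mL·h

Trapezoidal AUC_0→14:
  [0→3]: (0.00+5.37)/2 × 3 = 8.055
  [3→4]: (5.37+5.49)/2 × 1 = 5.43
  [4→10]: (5.49+3.16)/2 × 6 = 25.95
  [10→12]: (3.16+2.43)/2 × 2 = 5.59
  [12→12.5]: (2.43+2.27)/2 × 0.5 = 1.175
  [12.5→13.5]: (2.27+1.98)/2 × 1 = 2.125
  [13.5→14]: (1.98+1.84)/2 × 0.5 = 0.955
  Sum = 49.28 µg/mL·h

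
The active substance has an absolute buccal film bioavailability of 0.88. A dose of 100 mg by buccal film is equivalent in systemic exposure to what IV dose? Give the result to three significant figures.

Systemic exposure from an extravascular dose = F × D_ev, so the equivalent IV dose is F × D_ev.
D_iv = F × D_ev = 0.88 × 100 = 88 mg

D_iv = 88.0 mg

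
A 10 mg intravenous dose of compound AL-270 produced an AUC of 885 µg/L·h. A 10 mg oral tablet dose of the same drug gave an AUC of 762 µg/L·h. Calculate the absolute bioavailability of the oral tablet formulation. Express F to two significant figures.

F = (AUC_ev / D_ev) / (AUC_iv / D_iv)
  = (762/10) / (885/10)
  = 76.2 / 88.5 = 0.8610

F = 0.86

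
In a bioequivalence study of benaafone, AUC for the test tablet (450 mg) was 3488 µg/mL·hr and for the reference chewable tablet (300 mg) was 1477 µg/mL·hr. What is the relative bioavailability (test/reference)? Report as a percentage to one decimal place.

F_rel = 157.4%

F_rel = (AUC_test/D_test) / (AUC_ref/D_ref)
      = (3488/450) / (1477/300)
      = 7.75111 / 4.92333 = 1.5744 = 157.44%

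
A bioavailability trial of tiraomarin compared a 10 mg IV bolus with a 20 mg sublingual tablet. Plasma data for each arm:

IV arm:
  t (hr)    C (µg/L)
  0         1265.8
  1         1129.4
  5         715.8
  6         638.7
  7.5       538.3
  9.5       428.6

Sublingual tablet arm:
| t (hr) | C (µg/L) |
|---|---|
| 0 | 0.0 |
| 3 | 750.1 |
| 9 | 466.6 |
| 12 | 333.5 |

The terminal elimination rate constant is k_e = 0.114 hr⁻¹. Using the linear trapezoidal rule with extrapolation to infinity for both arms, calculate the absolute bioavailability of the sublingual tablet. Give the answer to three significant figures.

Trapezoidal AUC_0→9.5 (IV):
  [0→1]: (1265.8+1129.4)/2 × 1 = 1197.6
  [1→5]: (1129.4+715.8)/2 × 4 = 3690.4
  [5→6]: (715.8+638.7)/2 × 1 = 677.25
  [6→7.5]: (638.7+538.3)/2 × 1.5 = 882.75
  [7.5→9.5]: (538.3+428.6)/2 × 2 = 966.9
  Sum = 7414.9 µg/L·hr
IV tail: 428.6/0.114 = 3759.649; AUC_iv,0→∞ = 7414.9 + 3759.649 = 11174.549 µg/L·hr
Trapezoidal AUC_0→12 (sublingual tablet):
  [0→3]: (0.0+750.1)/2 × 3 = 1125.15
  [3→9]: (750.1+466.6)/2 × 6 = 3650.1
  [9→12]: (466.6+333.5)/2 × 3 = 1200.15
  Sum = 5975.4 µg/L·hr
sublingual tablet tail: 333.5/0.114 = 2925.439; AUC_ev,0→∞ = 5975.4 + 2925.439 = 8900.839 µg/L·hr
F = (AUC_ev/D_ev)/(AUC_iv/D_iv) = (8900.839/20)/(11174.549/10) = 445.04195/1117.4549 = 0.3983

F = 0.398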